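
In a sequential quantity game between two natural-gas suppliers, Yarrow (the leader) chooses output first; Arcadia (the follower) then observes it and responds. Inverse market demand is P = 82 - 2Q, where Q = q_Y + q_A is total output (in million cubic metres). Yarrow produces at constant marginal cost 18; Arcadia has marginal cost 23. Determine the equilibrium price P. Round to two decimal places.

35.25

Solve by backward induction. Given q_Y, the follower Arcadia maximises π_A = (82 - 2q_Y - 2q_A)q_A - 23q_A.
Follower FOC: 59 - 2q_Y - 4q_A = 0, so q_A(q_Y) = (59 - 2q_Y)/4.
Yarrow substitutes q_A(q_Y) into its own profit: π_Y = q_Y(82 - 2q_Y - (59 - 2q_Y)/2) - 18q_Y = (105/2 - q_Y)q_Y - 18q_Y.
Maximising: ∂π_Y/∂q_Y = 69/2 - 2q_Y = 0, giving q_Y = 69/4.
Then q_A = (59 - 2·(69/4))/4 = 49/8.
Total output Q = 187/8, so price P = 82 - 2·(187/8) = 141/4.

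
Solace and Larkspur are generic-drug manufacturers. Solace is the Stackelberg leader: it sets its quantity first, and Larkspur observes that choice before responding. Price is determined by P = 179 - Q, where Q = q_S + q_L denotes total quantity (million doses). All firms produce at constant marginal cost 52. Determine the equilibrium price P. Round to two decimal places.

Solve by backward induction. Given q_S, the follower Larkspur maximises π_L = (179 - q_S - q_L)q_L - 52q_L.
∂π_L/∂q_L = 127 - q_S - 2q_L = 0 gives the reaction function q_L = (127 - q_S)/2.
Solace substitutes q_L(q_S) into its own profit: π_S = q_S(179 - q_S - (127 - q_S)/2) - 52q_S = (231/2 - (1/2)q_S)q_S - 52q_S.
Leader FOC: 127/2 - q_S = 0, so q_S = 127/2.
Then q_L = (127 - 127/2)/2 = 127/4.
Total output Q = 381/4, so price P = 179 - 381/4 = 335/4.

83.75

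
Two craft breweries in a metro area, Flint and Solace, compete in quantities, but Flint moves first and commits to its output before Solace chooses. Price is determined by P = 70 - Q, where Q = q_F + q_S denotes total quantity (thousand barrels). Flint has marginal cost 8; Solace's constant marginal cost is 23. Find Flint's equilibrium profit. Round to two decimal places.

741.13

Solve by backward induction. Given q_F, the follower Solace maximises π_S = (70 - q_F - q_S)q_S - 23q_S.
Follower FOC: 47 - q_F - 2q_S = 0, so q_S(q_F) = (47 - q_F)/2.
Flint substitutes q_S(q_F) into its own profit: π_F = q_F(70 - q_F - (47 - q_F)/2) - 8q_F = (93/2 - (1/2)q_F)q_F - 8q_F.
Maximising: ∂π_F/∂q_F = 77/2 - q_F = 0, giving q_F = 77/2.
Then q_S = (47 - 77/2)/2 = 17/4.
Price P = 70 - 171/4 = 109/4.
Flint's profit: (109/4 - 8)·(77/2) = 741.1250.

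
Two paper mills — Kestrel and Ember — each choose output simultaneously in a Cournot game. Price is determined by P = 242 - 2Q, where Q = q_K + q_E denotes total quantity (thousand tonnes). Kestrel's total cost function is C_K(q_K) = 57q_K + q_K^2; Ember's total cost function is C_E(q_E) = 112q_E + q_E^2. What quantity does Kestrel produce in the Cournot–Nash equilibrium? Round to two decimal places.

26.56

Kestrel's profit: π_K = (242 - 2Q)q_K - (57q_K + q_K²). Setting ∂π_K/∂q_K = 0: 185 - 6q_K - 2(q_E) = 0.
Ember's profit: π_E = (242 - 2Q)q_E - (112q_E + q_E²). Setting ∂π_E/∂q_E = 0: 130 - 6q_E - 2(q_K) = 0.
So q_K = (185 - 2q_E)/6 and q_E = (130 - 2q_K)/6.
Substituting one into the other gives q_K = 425/16 and q_E = 205/16.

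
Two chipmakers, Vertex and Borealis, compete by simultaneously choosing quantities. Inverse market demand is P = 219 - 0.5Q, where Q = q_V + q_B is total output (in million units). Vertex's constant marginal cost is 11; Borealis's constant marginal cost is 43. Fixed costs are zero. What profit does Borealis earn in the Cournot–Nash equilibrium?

Vertex's profit: π_V = (219 - 0.5Q)q_V - (11q_V). Setting ∂π_V/∂q_V = 0: 208 - q_V - (1/2)(q_B) = 0.
Borealis's first-order condition: 176 - q_B - (1/2)(q_V) = 0.
Best responses: q_V = (208 - (1/2)q_B), q_B = (176 - (1/2)q_V).
Solving the pair: q_V = 160, q_B = 96.
Price P = 219 - (1/2)·256 = 91.
Borealis's profit: (91 - 43)·96 = 4608.

4608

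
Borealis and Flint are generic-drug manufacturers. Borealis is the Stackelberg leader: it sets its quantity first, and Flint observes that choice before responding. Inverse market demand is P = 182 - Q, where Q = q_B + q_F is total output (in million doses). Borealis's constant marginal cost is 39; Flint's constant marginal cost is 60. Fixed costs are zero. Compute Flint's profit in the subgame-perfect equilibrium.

400

The follower Flint best-responds to any q_B: π_F = (182 - Q)q_F - 60q_F.
Follower FOC: 122 - q_B - 2q_F = 0, so q_F(q_B) = (122 - q_B)/2.
Borealis substitutes q_F(q_B) into its own profit: π_B = q_B(182 - q_B - (122 - q_B)/2) - 39q_B = (121 - (1/2)q_B)q_B - 39q_B.
The leader's first-order condition 82 - q_B = 0 yields q_B = 82.
Then q_F = (122 - 82)/2 = 20.
Price P = 182 - 102 = 80.
Flint's profit: (80 - 60)·20 = 400.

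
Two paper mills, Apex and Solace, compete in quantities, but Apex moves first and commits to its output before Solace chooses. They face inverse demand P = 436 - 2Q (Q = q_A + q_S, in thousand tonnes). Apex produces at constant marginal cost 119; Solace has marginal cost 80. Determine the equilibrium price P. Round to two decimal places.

The follower Solace best-responds to any q_A: π_S = (436 - 2Q)q_S - 80q_S.
Setting the follower's marginal profit to zero, 356 - 2q_A - 4q_S = 0, i.e. q_S = (356 - 2q_A)/4.
Apex substitutes q_S(q_A) into its own profit: π_A = q_A(436 - 2q_A - (356 - 2q_A)/2) - 119q_A = (258 - q_A)q_A - 119q_A.
The leader's first-order condition 139 - 2q_A = 0 yields q_A = 139/2.
Then q_S = (356 - 2·(139/2))/4 = 217/4.
Total output Q = 495/4, so price P = 436 - 2·(495/4) = 377/2.

188.50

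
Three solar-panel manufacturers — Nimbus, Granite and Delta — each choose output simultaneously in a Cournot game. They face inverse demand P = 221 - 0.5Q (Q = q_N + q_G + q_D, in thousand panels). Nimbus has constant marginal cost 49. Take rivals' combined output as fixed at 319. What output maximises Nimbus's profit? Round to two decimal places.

With rivals' combined output fixed at 319, Nimbus's profit is π_N = (221 - (1/2)·319 - (1/2)q_N)q_N - (49q_N) = (123/2 - (1/2)q_N)q_N - (49q_N).
∂π_N/∂q_N = 25/2 - q_N = 0, so q_N = 25/2.

12.50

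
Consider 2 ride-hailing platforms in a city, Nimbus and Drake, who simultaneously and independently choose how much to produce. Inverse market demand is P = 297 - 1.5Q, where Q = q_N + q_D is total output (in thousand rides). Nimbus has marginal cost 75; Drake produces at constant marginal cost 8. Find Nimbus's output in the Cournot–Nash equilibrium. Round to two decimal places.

34.44

Nimbus's profit: π_N = (297 - 1.5Q)q_N - (75q_N). Setting ∂π_N/∂q_N = 0: 222 - 3q_N - (3/2)(q_D) = 0.
Drake's profit: π_D = (297 - 1.5Q)q_D - (8q_D). Setting ∂π_D/∂q_D = 0: 289 - 3q_D - (3/2)(q_N) = 0.
So q_N = (222 - (3/2)q_D)/3 and q_D = (289 - (3/2)q_N)/3.
Substituting one into the other gives q_N = 310/9 and q_D = 712/9.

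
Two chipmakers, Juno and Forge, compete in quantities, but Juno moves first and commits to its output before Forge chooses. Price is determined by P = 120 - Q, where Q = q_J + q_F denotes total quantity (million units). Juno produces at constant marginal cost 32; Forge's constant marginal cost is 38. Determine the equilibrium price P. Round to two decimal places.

Solve by backward induction. Given q_J, the follower Forge maximises π_F = (120 - q_J - q_F)q_F - 38q_F.
Follower FOC: 82 - q_J - 2q_F = 0, so q_F(q_J) = (82 - q_J)/2.
The leader anticipates this reaction. Substituting into P = 120 - Q gives P = 79 - (1/2)q_J, so π_J = (79 - (1/2)q_J)q_J - 32q_J.
Maximising: ∂π_J/∂q_J = 47 - q_J = 0, giving q_J = 47.
Then q_F = (82 - 47)/2 = 35/2.
Total output Q = 129/2, so price P = 120 - 129/2 = 111/2.

55.50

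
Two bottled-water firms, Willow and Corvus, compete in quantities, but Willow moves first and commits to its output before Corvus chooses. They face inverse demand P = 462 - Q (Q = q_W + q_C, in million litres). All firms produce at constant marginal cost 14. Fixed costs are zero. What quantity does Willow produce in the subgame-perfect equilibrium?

Solve by backward induction. Given q_W, the follower Corvus maximises π_C = (462 - q_W - q_C)q_C - 14q_C.
Follower FOC: 448 - q_W - 2q_C = 0, so q_C(q_W) = (448 - q_W)/2.
Willow substitutes q_C(q_W) into its own profit: π_W = q_W(462 - q_W - (448 - q_W)/2) - 14q_W = (238 - (1/2)q_W)q_W - 14q_W.
Leader FOC: 224 - q_W = 0, so q_W = 224.
Then q_C = (448 - 224)/2 = 112.

224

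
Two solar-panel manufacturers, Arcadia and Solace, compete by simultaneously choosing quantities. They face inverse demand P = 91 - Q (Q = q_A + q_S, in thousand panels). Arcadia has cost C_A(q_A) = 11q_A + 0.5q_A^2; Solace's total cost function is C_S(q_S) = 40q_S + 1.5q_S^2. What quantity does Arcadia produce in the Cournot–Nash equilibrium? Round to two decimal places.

24.93

Arcadia's profit: π_A = (91 - Q)q_A - (11q_A + (1/2)q_A²). Setting ∂π_A/∂q_A = 0: 80 - 3q_A - (q_S) = 0.
Solace's profit: π_S = (91 - Q)q_S - (40q_S + (3/2)q_S²). Setting ∂π_S/∂q_S = 0: 51 - 5q_S - (q_A) = 0.
Best responses: q_A = (80 - q_S)/3, q_S = (51 - q_A)/5.
Substituting one into the other gives q_A = 349/14 and q_S = 73/14.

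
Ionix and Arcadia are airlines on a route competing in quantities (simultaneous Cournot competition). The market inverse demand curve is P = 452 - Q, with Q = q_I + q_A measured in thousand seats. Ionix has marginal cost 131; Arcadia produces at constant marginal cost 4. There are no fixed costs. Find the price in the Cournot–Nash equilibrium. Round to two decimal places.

Ionix's profit: π_I = (452 - Q)q_I - (131q_I). Setting ∂π_I/∂q_I = 0: 321 - 2q_I - (q_A) = 0.
Arcadia's profit: π_A = (452 - Q)q_A - (4q_A). Setting ∂π_A/∂q_A = 0: 448 - 2q_A - (q_I) = 0.
Rearranging gives the reaction functions q_I = (321 - q_A)/2 and q_A = (448 - q_I)/2.
Solving the pair: q_I = 194/3, q_A = 575/3.
Total output Q = 769/3, so price P = 452 - 769/3 = 587/3.

195.67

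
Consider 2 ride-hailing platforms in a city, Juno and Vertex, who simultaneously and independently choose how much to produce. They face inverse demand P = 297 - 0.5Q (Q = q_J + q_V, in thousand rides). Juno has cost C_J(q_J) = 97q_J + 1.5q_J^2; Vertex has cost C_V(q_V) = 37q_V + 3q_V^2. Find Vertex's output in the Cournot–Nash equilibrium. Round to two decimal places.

33.87

Juno's profit: π_J = (297 - 0.5Q)q_J - (97q_J + (3/2)q_J²). Setting ∂π_J/∂q_J = 0: 200 - 4q_J - (1/2)(q_V) = 0.
Vertex's first-order condition: 260 - 7q_V - (1/2)(q_J) = 0.
Best responses: q_J = (200 - (1/2)q_V)/4, q_V = (260 - (1/2)q_J)/7.
Substituting one into the other gives q_J = 45.7658 and q_V = 33.8739.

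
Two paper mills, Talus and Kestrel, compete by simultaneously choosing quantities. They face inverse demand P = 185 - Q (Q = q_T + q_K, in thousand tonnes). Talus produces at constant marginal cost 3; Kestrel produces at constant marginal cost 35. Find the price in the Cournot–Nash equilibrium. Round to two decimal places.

74.33

Talus's profit: π_T = (185 - Q)q_T - (3q_T). Setting ∂π_T/∂q_T = 0: 182 - 2q_T - (q_K) = 0.
Kestrel's first-order condition: 150 - 2q_K - (q_T) = 0.
Rearranging gives the reaction functions q_T = (182 - q_K)/2 and q_K = (150 - q_T)/2.
Substituting one into the other gives q_T = 214/3 and q_K = 118/3.
Total output Q = 332/3, so price P = 185 - 332/3 = 223/3.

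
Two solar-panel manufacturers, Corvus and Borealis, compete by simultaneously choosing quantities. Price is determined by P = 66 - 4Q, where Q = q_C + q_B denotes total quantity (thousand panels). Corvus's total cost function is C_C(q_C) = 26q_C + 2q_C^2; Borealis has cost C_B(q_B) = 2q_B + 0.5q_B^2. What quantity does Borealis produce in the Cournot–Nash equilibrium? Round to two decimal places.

6.61

Corvus's profit: π_C = (66 - 4Q)q_C - (26q_C + 2q_C²). Setting ∂π_C/∂q_C = 0: 40 - 12q_C - 4(q_B) = 0.
Borealis's first-order condition: 64 - 9q_B - 4(q_C) = 0.
So q_C = (40 - 4q_B)/12 and q_B = (64 - 4q_C)/9.
Solving the pair: q_C = 26/23, q_B = 152/23.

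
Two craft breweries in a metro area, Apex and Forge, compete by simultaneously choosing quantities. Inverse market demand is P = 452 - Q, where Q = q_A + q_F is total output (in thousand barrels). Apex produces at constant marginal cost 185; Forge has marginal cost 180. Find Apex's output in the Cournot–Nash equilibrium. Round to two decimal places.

Apex's profit: π_A = (452 - Q)q_A - (185q_A). Setting ∂π_A/∂q_A = 0: 267 - 2q_A - (q_F) = 0.
Forge's first-order condition: 272 - 2q_F - (q_A) = 0.
Rearranging gives the reaction functions q_A = (267 - q_F)/2 and q_F = (272 - q_A)/2.
Substituting one into the other gives q_A = 262/3 and q_F = 277/3.

87.33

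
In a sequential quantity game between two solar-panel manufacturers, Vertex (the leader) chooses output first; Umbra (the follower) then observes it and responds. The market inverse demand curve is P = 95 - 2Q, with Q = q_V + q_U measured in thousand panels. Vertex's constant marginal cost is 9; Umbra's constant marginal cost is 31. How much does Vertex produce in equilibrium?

27

The follower Umbra best-responds to any q_V: π_U = (95 - 2Q)q_U - 31q_U.
∂π_U/∂q_U = 64 - 2q_V - 4q_U = 0 gives the reaction function q_U = (64 - 2q_V)/4.
Vertex substitutes q_U(q_V) into its own profit: π_V = q_V(95 - 2q_V - (64 - 2q_V)/2) - 9q_V = (63 - q_V)q_V - 9q_V.
The leader's first-order condition 54 - 2q_V = 0 yields q_V = 27.
Then q_U = (64 - 2·27)/4 = 5/2.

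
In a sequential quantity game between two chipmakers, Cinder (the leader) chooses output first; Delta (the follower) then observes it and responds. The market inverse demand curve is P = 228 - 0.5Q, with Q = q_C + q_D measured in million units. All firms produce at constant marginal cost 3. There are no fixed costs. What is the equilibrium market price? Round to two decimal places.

59.25

Solve by backward induction. Given q_C, the follower Delta maximises π_D = (228 - (1/2)q_C - (1/2)q_D)q_D - 3q_D.
∂π_D/∂q_D = 225 - (1/2)q_C - q_D = 0 gives the reaction function q_D = (225 - (1/2)q_C).
The leader anticipates this reaction. Substituting into P = 228 - 0.5Q gives P = 231/2 - (1/4)q_C, so π_C = (231/2 - (1/4)q_C)q_C - 3q_C.
Maximising: ∂π_C/∂q_C = 225/2 - (1/2)q_C = 0, giving q_C = 225.
Then q_D = (225 - (1/2)·225) = 225/2.
Total output Q = 675/2, so price P = 228 - (1/2)·(675/2) = 237/4.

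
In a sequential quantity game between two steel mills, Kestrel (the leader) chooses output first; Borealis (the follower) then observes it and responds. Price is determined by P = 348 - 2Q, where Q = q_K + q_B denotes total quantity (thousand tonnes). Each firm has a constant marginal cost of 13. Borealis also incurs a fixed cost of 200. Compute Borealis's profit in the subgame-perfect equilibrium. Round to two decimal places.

Solve by backward induction. Given q_K, the follower Borealis maximises π_B = (348 - 2q_K - 2q_B)q_B - 13q_B.
Setting the follower's marginal profit to zero, 335 - 2q_K - 4q_B = 0, i.e. q_B = (335 - 2q_K)/4.
The leader anticipates this reaction. Substituting into P = 348 - 2Q gives P = 361/2 - q_K, so π_K = (361/2 - q_K)q_K - 13q_K.
Leader FOC: 335/2 - 2q_K = 0, so q_K = 335/4.
Then q_B = (335 - 2·(335/4))/4 = 335/8.
Price P = 348 - 2·(1005/8) = 387/4.
Borealis's profit: (387/4 - 13)·(335/8) - 200 = 3307.0313.

3307.03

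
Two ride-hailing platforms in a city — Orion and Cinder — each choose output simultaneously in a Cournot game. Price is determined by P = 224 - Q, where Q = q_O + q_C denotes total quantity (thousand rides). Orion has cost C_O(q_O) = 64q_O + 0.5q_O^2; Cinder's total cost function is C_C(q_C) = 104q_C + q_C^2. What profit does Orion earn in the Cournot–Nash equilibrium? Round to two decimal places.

Orion's profit: π_O = (224 - Q)q_O - (64q_O + (1/2)q_O²). Setting ∂π_O/∂q_O = 0: 160 - 3q_O - (q_C) = 0.
Cinder's profit: π_C = (224 - Q)q_C - (104q_C + q_C²). Setting ∂π_C/∂q_C = 0: 120 - 4q_C - (q_O) = 0.
Best responses: q_O = (160 - q_C)/3, q_C = (120 - q_O)/4.
Substituting one into the other gives q_O = 520/11 and q_C = 200/11.
Price P = 224 - 720/11 = 1744/11.
Orion's profit: (1744/11)·(520/11) - 64·(520/11) - (1/2)(520/11)² = 3352.0661.

3352.07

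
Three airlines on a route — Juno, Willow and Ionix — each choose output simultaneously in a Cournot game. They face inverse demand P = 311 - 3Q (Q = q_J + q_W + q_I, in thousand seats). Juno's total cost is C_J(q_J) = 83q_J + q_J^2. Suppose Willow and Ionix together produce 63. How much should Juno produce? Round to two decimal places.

With rivals' combined output fixed at 63, Juno's profit is π_J = (311 - 3·63 - 3q_J)q_J - (83q_J + q_J²) = (122 - 3q_J)q_J - (83q_J + q_J²).
∂π_J/∂q_J = 39 - 8q_J = 0, so q_J = 39/8.

4.88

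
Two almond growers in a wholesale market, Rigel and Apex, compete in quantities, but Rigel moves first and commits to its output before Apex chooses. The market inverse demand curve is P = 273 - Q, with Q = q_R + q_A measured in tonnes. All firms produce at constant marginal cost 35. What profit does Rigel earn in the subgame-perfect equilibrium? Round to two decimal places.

7080.50

Solve by backward induction. Given q_R, the follower Apex maximises π_A = (273 - q_R - q_A)q_A - 35q_A.
∂π_A/∂q_A = 238 - q_R - 2q_A = 0 gives the reaction function q_A = (238 - q_R)/2.
Rigel substitutes q_A(q_R) into its own profit: π_R = q_R(273 - q_R - (238 - q_R)/2) - 35q_R = (154 - (1/2)q_R)q_R - 35q_R.
Maximising: ∂π_R/∂q_R = 119 - q_R = 0, giving q_R = 119.
Then q_A = (238 - 119)/2 = 119/2.
Price P = 273 - 357/2 = 189/2.
Rigel's profit: (189/2 - 35)·119 = 7080.5000.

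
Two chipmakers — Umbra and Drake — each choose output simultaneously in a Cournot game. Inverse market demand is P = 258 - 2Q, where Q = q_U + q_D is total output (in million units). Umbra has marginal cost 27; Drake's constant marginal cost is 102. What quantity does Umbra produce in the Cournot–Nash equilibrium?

Umbra's profit: π_U = (258 - 2Q)q_U - (27q_U). Setting ∂π_U/∂q_U = 0: 231 - 4q_U - 2(q_D) = 0.
Drake's first-order condition: 156 - 4q_D - 2(q_U) = 0.
Rearranging gives the reaction functions q_U = (231 - 2q_D)/4 and q_D = (156 - 2q_U)/4.
Substituting one into the other gives q_U = 51 and q_D = 27/2.

51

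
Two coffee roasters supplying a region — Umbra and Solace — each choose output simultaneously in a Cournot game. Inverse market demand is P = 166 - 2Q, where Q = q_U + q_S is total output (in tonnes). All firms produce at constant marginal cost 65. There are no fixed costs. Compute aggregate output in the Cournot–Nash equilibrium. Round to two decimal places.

A representative firm's profit is π_i = q_i(166 - 2Q) - 65q_i.
First-order condition (treating rivals' output as given): 101 - 4q_i - 2q_j = 0.
By symmetry each firm produces the same amount; substituting q_j = q_i yields q_i = 101/6.
Total output Q = 101/6 + 101/6 = 101/3.

33.67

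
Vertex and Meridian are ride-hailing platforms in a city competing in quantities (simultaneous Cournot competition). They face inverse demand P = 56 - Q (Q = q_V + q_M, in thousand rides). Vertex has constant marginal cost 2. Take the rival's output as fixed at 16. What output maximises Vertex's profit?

With the rival's output fixed at 16, Vertex's profit is π_V = (56 - 16 - q_V)q_V - (2q_V) = (40 - q_V)q_V - (2q_V).
∂π_V/∂q_V = 38 - 2q_V = 0, so q_V = 19.

19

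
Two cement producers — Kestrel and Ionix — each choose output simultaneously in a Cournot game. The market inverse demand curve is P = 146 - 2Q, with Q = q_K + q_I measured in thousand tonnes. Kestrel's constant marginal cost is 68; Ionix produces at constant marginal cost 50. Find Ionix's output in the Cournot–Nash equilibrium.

Kestrel's profit: π_K = (146 - 2Q)q_K - (68q_K). Setting ∂π_K/∂q_K = 0: 78 - 4q_K - 2(q_I) = 0.
Ionix's first-order condition: 96 - 4q_I - 2(q_K) = 0.
Best responses: q_K = (78 - 2q_I)/4, q_I = (96 - 2q_K)/4.
Substituting one into the other gives q_K = 10 and q_I = 19.

19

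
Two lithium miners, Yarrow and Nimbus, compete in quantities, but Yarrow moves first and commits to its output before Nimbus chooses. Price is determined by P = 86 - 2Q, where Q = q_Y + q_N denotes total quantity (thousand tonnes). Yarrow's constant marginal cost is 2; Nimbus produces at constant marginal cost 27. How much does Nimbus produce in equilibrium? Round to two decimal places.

Solve by backward induction. Given q_Y, the follower Nimbus maximises π_N = (86 - 2q_Y - 2q_N)q_N - 27q_N.
Setting the follower's marginal profit to zero, 59 - 2q_Y - 4q_N = 0, i.e. q_N = (59 - 2q_Y)/4.
Yarrow substitutes q_N(q_Y) into its own profit: π_Y = q_Y(86 - 2q_Y - (59 - 2q_Y)/2) - 2q_Y = (113/2 - q_Y)q_Y - 2q_Y.
Leader FOC: 109/2 - 2q_Y = 0, so q_Y = 109/4.
Then q_N = (59 - 2·(109/4))/4 = 9/8.

1.13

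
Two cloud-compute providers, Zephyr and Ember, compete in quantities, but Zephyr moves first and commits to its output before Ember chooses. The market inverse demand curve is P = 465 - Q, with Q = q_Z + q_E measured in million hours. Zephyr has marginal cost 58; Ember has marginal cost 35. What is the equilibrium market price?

Solve by backward induction. Given q_Z, the follower Ember maximises π_E = (465 - q_Z - q_E)q_E - 35q_E.
∂π_E/∂q_E = 430 - q_Z - 2q_E = 0 gives the reaction function q_E = (430 - q_Z)/2.
The leader anticipates this reaction. Substituting into P = 465 - Q gives P = 250 - (1/2)q_Z, so π_Z = (250 - (1/2)q_Z)q_Z - 58q_Z.
Maximising: ∂π_Z/∂q_Z = 192 - q_Z = 0, giving q_Z = 192.
Then q_E = (430 - 192)/2 = 119.
Total output Q = 311, so price P = 465 - 311 = 154.

154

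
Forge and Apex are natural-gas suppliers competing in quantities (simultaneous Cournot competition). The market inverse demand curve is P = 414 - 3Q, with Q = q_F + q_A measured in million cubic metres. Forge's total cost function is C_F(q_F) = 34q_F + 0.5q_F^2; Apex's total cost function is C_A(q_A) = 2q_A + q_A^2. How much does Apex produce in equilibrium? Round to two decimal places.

37.11

Forge's profit: π_F = (414 - 3Q)q_F - (34q_F + (1/2)q_F²). Setting ∂π_F/∂q_F = 0: 380 - 7q_F - 3(q_A) = 0.
Apex's profit: π_A = (414 - 3Q)q_A - (2q_A + q_A²). Setting ∂π_A/∂q_A = 0: 412 - 8q_A - 3(q_F) = 0.
So q_F = (380 - 3q_A)/7 and q_A = (412 - 3q_F)/8.
Solving the pair: q_F = 1804/47, q_A = 1744/47.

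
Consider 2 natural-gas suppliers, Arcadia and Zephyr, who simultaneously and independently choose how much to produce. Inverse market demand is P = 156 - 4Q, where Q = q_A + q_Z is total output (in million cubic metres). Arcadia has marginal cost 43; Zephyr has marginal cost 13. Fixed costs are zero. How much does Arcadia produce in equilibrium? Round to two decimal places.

Arcadia's profit: π_A = (156 - 4Q)q_A - (43q_A). Setting ∂π_A/∂q_A = 0: 113 - 8q_A - 4(q_Z) = 0.
Zephyr's profit: π_Z = (156 - 4Q)q_Z - (13q_Z). Setting ∂π_Z/∂q_Z = 0: 143 - 8q_Z - 4(q_A) = 0.
Rearranging gives the reaction functions q_A = (113 - 4q_Z)/8 and q_Z = (143 - 4q_A)/8.
Solving the pair: q_A = 83/12, q_Z = 173/12.

6.92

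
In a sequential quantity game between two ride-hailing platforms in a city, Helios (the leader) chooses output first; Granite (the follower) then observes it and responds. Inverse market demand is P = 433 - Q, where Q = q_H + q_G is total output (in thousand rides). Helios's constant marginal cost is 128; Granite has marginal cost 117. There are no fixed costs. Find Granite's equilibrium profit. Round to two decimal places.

The follower Granite best-responds to any q_H: π_G = (433 - Q)q_G - 117q_G.
Follower FOC: 316 - q_H - 2q_G = 0, so q_G(q_H) = (316 - q_H)/2.
Helios substitutes q_G(q_H) into its own profit: π_H = q_H(433 - q_H - (316 - q_H)/2) - 128q_H = (275 - (1/2)q_H)q_H - 128q_H.
Maximising: ∂π_H/∂q_H = 147 - q_H = 0, giving q_H = 147.
Then q_G = (316 - 147)/2 = 169/2.
Price P = 433 - 463/2 = 403/2.
Granite's profit: (403/2 - 117)·(169/2) = 7140.2500.

7140.25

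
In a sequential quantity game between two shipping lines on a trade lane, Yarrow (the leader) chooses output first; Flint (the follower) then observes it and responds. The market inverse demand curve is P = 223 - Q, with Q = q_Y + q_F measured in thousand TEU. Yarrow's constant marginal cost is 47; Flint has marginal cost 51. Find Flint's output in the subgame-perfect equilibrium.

The follower Flint best-responds to any q_Y: π_F = (223 - Q)q_F - 51q_F.
Setting the follower's marginal profit to zero, 172 - q_Y - 2q_F = 0, i.e. q_F = (172 - q_Y)/2.
The leader anticipates this reaction. Substituting into P = 223 - Q gives P = 137 - (1/2)q_Y, so π_Y = (137 - (1/2)q_Y)q_Y - 47q_Y.
Maximising: ∂π_Y/∂q_Y = 90 - q_Y = 0, giving q_Y = 90.
Then q_F = (172 - 90)/2 = 41.

41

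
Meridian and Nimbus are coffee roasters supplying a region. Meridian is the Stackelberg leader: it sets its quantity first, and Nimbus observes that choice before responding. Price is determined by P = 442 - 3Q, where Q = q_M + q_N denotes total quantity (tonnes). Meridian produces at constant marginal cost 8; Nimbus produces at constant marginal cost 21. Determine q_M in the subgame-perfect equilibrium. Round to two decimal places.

74.50

Solve by backward induction. Given q_M, the follower Nimbus maximises π_N = (442 - 3q_M - 3q_N)q_N - 21q_N.
Setting the follower's marginal profit to zero, 421 - 3q_M - 6q_N = 0, i.e. q_N = (421 - 3q_M)/6.
Meridian substitutes q_N(q_M) into its own profit: π_M = q_M(442 - 3q_M - (421 - 3q_M)/2) - 8q_M = (463/2 - (3/2)q_M)q_M - 8q_M.
Maximising: ∂π_M/∂q_M = 447/2 - 3q_M = 0, giving q_M = 149/2.
Then q_N = (421 - 3·(149/2))/6 = 395/12.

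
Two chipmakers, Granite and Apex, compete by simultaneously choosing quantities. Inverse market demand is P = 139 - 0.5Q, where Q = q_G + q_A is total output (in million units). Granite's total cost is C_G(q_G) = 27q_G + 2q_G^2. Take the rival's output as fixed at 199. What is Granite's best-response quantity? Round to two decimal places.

2.50

With the rival's output fixed at 199, Granite's profit is π_G = (139 - (1/2)·199 - (1/2)q_G)q_G - (27q_G + 2q_G²) = (79/2 - (1/2)q_G)q_G - (27q_G + 2q_G²).
∂π_G/∂q_G = 25/2 - 5q_G = 0, so q_G = 5/2.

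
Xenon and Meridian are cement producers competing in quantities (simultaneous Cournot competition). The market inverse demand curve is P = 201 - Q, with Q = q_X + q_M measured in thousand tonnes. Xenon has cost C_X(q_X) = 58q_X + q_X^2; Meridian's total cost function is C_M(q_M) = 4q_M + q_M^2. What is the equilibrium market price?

133

Xenon's profit: π_X = (201 - Q)q_X - (58q_X + q_X²). Setting ∂π_X/∂q_X = 0: 143 - 4q_X - (q_M) = 0.
Meridian's profit: π_M = (201 - Q)q_M - (4q_M + q_M²). Setting ∂π_M/∂q_M = 0: 197 - 4q_M - (q_X) = 0.
Best responses: q_X = (143 - q_M)/4, q_M = (197 - q_X)/4.
Substituting one into the other gives q_X = 25 and q_M = 43.
Total output Q = 68, so price P = 201 - 68 = 133.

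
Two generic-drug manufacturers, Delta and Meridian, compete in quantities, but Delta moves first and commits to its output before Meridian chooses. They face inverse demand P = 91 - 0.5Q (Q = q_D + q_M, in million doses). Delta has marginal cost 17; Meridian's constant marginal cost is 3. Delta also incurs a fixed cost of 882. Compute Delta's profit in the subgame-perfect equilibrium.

18

The follower Meridian best-responds to any q_D: π_M = (91 - 0.5Q)q_M - 3q_M.
∂π_M/∂q_M = 88 - (1/2)q_D - q_M = 0 gives the reaction function q_M = (88 - (1/2)q_D).
The leader anticipates this reaction. Substituting into P = 91 - 0.5Q gives P = 47 - (1/4)q_D, so π_D = (47 - (1/4)q_D)q_D - 17q_D.
The leader's first-order condition 30 - (1/2)q_D = 0 yields q_D = 60.
Then q_M = (88 - (1/2)·60) = 58.
Price P = 91 - (1/2)·118 = 32.
Delta's profit: (32 - 17)·60 - 882 = 18.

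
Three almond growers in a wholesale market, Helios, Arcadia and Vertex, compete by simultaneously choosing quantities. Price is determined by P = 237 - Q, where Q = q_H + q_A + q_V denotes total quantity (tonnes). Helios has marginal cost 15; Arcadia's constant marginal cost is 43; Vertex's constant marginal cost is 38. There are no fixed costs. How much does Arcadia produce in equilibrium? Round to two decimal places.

40.25

Helios's profit: π_H = (237 - Q)q_H - (15q_H). Setting ∂π_H/∂q_H = 0: 222 - 2q_H - (q_A + q_V) = 0.
Arcadia's profit: π_A = (237 - Q)q_A - (43q_A). Setting ∂π_A/∂q_A = 0: 194 - 2q_A - (q_H + q_V) = 0.
Vertex's profit: π_V = (237 - Q)q_V - (38q_V). Setting ∂π_V/∂q_V = 0: 199 - 2q_V - (q_H + q_A) = 0.
Summing all 3 equations gives 615 − 4Q = 0, hence Q = 615/4.
Back-substituting: q_H = (222 − 615/4) = 273/4, q_A = (194 − 615/4) = 161/4, q_V = (199 − 615/4) = 181/4.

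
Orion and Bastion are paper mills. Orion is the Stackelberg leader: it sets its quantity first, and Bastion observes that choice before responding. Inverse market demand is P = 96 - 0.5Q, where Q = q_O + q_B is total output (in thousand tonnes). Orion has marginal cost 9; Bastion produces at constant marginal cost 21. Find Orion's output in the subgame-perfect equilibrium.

99

Solve by backward induction. Given q_O, the follower Bastion maximises π_B = (96 - (1/2)q_O - (1/2)q_B)q_B - 21q_B.
∂π_B/∂q_B = 75 - (1/2)q_O - q_B = 0 gives the reaction function q_B = (75 - (1/2)q_O).
The leader anticipates this reaction. Substituting into P = 96 - 0.5Q gives P = 117/2 - (1/4)q_O, so π_O = (117/2 - (1/4)q_O)q_O - 9q_O.
Maximising: ∂π_O/∂q_O = 99/2 - (1/2)q_O = 0, giving q_O = 99.
Then q_B = (75 - (1/2)·99) = 51/2.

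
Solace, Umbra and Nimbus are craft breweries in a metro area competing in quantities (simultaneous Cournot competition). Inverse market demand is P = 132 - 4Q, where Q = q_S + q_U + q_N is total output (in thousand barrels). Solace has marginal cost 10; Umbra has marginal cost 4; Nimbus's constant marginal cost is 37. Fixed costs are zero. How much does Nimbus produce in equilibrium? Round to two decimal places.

2.19

Solace's profit: π_S = (132 - 4Q)q_S - (10q_S). Setting ∂π_S/∂q_S = 0: 122 - 8q_S - 4(q_U + q_N) = 0.
Umbra's profit: π_U = (132 - 4Q)q_U - (4q_U). Setting ∂π_U/∂q_U = 0: 128 - 8q_U - 4(q_S + q_N) = 0.
Nimbus's profit: π_N = (132 - 4Q)q_N - (37q_N). Setting ∂π_N/∂q_N = 0: 95 - 8q_N - 4(q_S + q_U) = 0.
Summing all 3 equations gives 345 − 16Q = 0, hence Q = 345/16.
Back-substituting: q_S = (122 − 345/4)/4 = 143/16, q_U = (128 − 345/4)/4 = 167/16, q_N = (95 − 345/4)/4 = 35/16.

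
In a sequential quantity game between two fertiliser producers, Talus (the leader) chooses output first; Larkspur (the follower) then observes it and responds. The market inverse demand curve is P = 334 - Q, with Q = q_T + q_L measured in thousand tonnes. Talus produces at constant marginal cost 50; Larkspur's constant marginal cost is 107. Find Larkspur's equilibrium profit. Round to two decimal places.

The follower Larkspur best-responds to any q_T: π_L = (334 - Q)q_L - 107q_L.
Setting the follower's marginal profit to zero, 227 - q_T - 2q_L = 0, i.e. q_L = (227 - q_T)/2.
Talus substitutes q_L(q_T) into its own profit: π_T = q_T(334 - q_T - (227 - q_T)/2) - 50q_T = (441/2 - (1/2)q_T)q_T - 50q_T.
The leader's first-order condition 341/2 - q_T = 0 yields q_T = 341/2.
Then q_L = (227 - 341/2)/2 = 113/4.
Price P = 334 - 795/4 = 541/4.
Larkspur's profit: (541/4 - 107)·(113/4) = 798.0625.

798.06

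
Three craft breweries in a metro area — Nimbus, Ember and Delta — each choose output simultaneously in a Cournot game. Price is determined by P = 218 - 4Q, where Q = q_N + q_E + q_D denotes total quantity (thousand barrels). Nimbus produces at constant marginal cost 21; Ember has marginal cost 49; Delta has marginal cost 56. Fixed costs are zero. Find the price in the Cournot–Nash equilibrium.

86

Nimbus's profit: π_N = (218 - 4Q)q_N - (21q_N). Setting ∂π_N/∂q_N = 0: 197 - 8q_N - 4(q_E + q_D) = 0.
Ember's first-order condition: 169 - 8q_E - 4(q_N + q_D) = 0.
Delta's first-order condition: 162 - 8q_D - 4(q_N + q_E) = 0.
Adding the 3 first-order conditions: 528 − 16Q = 0, so Q = 33.
Back-substituting: q_N = (197 − 132)/4 = 65/4, q_E = (169 − 132)/4 = 37/4, q_D = (162 − 132)/4 = 15/2.
Total output Q = 33, so price P = 218 - 4·33 = 86.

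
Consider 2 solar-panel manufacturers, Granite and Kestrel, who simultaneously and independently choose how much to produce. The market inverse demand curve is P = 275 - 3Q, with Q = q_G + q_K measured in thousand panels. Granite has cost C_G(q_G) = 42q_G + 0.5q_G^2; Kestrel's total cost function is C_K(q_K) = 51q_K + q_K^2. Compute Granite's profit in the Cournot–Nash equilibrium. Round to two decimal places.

Granite's profit: π_G = (275 - 3Q)q_G - (42q_G + (1/2)q_G²). Setting ∂π_G/∂q_G = 0: 233 - 7q_G - 3(q_K) = 0.
Kestrel's profit: π_K = (275 - 3Q)q_K - (51q_K + q_K²). Setting ∂π_K/∂q_K = 0: 224 - 8q_K - 3(q_G) = 0.
So q_G = (233 - 3q_K)/7 and q_K = (224 - 3q_G)/8.
Substituting one into the other gives q_G = 1192/47 and q_K = 869/47.
Price P = 275 - 3·43.8511 = 143.4468.
Granite's profit: 143.4468·(1192/47) - 42·(1192/47) - (1/2)(1192/47)² = 2251.2558.

2251.26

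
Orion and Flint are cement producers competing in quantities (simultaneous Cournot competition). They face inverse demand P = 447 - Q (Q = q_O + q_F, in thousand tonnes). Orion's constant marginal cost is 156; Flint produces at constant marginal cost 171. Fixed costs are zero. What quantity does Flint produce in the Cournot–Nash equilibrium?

Orion's profit: π_O = (447 - Q)q_O - (156q_O). Setting ∂π_O/∂q_O = 0: 291 - 2q_O - (q_F) = 0.
Flint's first-order condition: 276 - 2q_F - (q_O) = 0.
Rearranging gives the reaction functions q_O = (291 - q_F)/2 and q_F = (276 - q_O)/2.
Solving the pair: q_O = 102, q_F = 87.

87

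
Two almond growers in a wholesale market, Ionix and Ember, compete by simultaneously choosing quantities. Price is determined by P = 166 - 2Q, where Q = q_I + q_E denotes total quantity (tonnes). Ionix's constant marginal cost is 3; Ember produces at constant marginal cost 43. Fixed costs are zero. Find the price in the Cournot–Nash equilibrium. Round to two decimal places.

Ionix's profit: π_I = (166 - 2Q)q_I - (3q_I). Setting ∂π_I/∂q_I = 0: 163 - 4q_I - 2(q_E) = 0.
Ember's profit: π_E = (166 - 2Q)q_E - (43q_E). Setting ∂π_E/∂q_E = 0: 123 - 4q_E - 2(q_I) = 0.
Rearranging gives the reaction functions q_I = (163 - 2q_E)/4 and q_E = (123 - 2q_I)/4.
Solving the pair: q_I = 203/6, q_E = 83/6.
Total output Q = 143/3, so price P = 166 - 2·(143/3) = 212/3.

70.67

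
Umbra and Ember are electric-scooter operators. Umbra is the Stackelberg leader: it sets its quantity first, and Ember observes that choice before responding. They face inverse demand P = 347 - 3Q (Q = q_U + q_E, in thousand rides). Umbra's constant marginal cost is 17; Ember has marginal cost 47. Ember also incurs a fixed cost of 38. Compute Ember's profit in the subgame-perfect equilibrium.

Solve by backward induction. Given q_U, the follower Ember maximises π_E = (347 - 3q_U - 3q_E)q_E - 47q_E.
Follower FOC: 300 - 3q_U - 6q_E = 0, so q_E(q_U) = (300 - 3q_U)/6.
Umbra substitutes q_E(q_U) into its own profit: π_U = q_U(347 - 3q_U - (300 - 3q_U)/2) - 17q_U = (197 - (3/2)q_U)q_U - 17q_U.
The leader's first-order condition 180 - 3q_U = 0 yields q_U = 60.
Then q_E = (300 - 3·60)/6 = 20.
Price P = 347 - 3·80 = 107.
Ember's profit: (107 - 47)·20 - 38 = 1162.

1162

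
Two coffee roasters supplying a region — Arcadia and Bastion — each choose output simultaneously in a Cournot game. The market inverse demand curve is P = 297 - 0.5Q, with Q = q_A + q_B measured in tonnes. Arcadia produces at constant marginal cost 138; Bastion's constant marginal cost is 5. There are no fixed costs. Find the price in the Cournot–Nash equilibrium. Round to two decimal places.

Arcadia's profit: π_A = (297 - 0.5Q)q_A - (138q_A). Setting ∂π_A/∂q_A = 0: 159 - q_A - (1/2)(q_B) = 0.
Bastion's first-order condition: 292 - q_B - (1/2)(q_A) = 0.
Best responses: q_A = (159 - (1/2)q_B), q_B = (292 - (1/2)q_A).
Substituting one into the other gives q_A = 52/3 and q_B = 850/3.
Total output Q = 902/3, so price P = 297 - (1/2)·(902/3) = 440/3.

146.67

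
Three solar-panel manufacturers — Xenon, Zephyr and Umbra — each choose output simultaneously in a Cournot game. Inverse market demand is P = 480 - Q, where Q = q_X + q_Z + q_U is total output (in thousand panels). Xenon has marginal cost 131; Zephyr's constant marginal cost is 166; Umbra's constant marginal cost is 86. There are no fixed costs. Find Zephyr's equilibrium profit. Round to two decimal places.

Xenon's profit: π_X = (480 - Q)q_X - (131q_X). Setting ∂π_X/∂q_X = 0: 349 - 2q_X - (q_Z + q_U) = 0.
Zephyr's profit: π_Z = (480 - Q)q_Z - (166q_Z). Setting ∂π_Z/∂q_Z = 0: 314 - 2q_Z - (q_X + q_U) = 0.
Umbra's first-order condition: 394 - 2q_U - (q_X + q_Z) = 0.
Summing all 3 equations gives 1057 − 4Q = 0, hence Q = 1057/4.
Back-substituting: q_X = (349 − 1057/4) = 339/4, q_Z = (314 − 1057/4) = 199/4, q_U = (394 − 1057/4) = 519/4.
Price P = 480 - 1057/4 = 863/4.
Zephyr's profit: (863/4 - 166)·(199/4) = 2475.0625.

2475.06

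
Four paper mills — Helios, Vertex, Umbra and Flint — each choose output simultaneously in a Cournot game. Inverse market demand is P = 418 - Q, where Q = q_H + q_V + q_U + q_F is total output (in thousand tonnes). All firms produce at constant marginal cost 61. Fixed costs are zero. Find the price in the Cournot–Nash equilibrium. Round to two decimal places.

Each firm earns π_i = (418 - Q)q_i - 61q_i.
First-order condition (treating rivals' output as given): 357 - 2q_i - Σ_{j≠i} q_j = 0.
By symmetry each firm produces the same amount; substituting Σ_{j≠i} q_j = 3q_i yields q_i = 357/5.
Total output Q = 1428/5, so price P = 418 - 1428/5 = 662/5.

132.40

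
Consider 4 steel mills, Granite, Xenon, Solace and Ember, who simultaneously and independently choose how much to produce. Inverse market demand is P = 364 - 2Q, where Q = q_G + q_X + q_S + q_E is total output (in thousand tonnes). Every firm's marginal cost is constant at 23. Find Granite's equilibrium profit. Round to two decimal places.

2325.62

A representative firm's profit is π_i = q_i(364 - 2Q) - 23q_i.
Setting ∂π_i/∂q_i = 0 with rivals' quantities fixed: 341 - 4q_i - 2·Σ_{j≠i} q_j = 0.
With identical firms every q_j equals q_i, so Σ_{j≠i} q_j = 3q_i and 341 = 10q_i, giving q_i = 341/10.
Price P = 364 - 2·(682/5) = 456/5.
Granite's profit: (456/5 - 23)·(341/10) = 2325.6200.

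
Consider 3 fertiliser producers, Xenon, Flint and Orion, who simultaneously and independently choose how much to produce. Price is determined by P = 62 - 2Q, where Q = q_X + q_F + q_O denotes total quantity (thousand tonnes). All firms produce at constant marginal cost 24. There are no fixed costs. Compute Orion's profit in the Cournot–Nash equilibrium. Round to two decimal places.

45.13

Each firm earns π_i = (62 - 2Q)q_i - 24q_i.
Setting ∂π_i/∂q_i = 0 with rivals' quantities fixed: 38 - 4q_i - 2·Σ_{j≠i} q_j = 0.
By symmetry each firm produces the same amount; substituting Σ_{j≠i} q_j = 2q_i yields q_i = 38/8 = 19/4.
Price P = 62 - 2·(57/4) = 67/2.
Orion's profit: (67/2 - 24)·(19/4) = 361/8.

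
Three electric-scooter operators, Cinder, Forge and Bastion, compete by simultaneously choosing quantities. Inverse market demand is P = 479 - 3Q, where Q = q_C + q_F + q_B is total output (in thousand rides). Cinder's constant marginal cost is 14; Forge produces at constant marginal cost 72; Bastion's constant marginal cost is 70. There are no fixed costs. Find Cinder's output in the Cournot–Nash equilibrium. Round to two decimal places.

Cinder's profit: π_C = (479 - 3Q)q_C - (14q_C). Setting ∂π_C/∂q_C = 0: 465 - 6q_C - 3(q_F + q_B) = 0.
Forge's first-order condition: 407 - 6q_F - 3(q_C + q_B) = 0.
Bastion's profit: π_B = (479 - 3Q)q_B - (70q_B). Setting ∂π_B/∂q_B = 0: 409 - 6q_B - 3(q_C + q_F) = 0.
Adding the 3 conditions: 1281 − 6Q − 6Q = 0, i.e. Q = 427/4.
Back-substituting: q_C = (465 − 1281/4)/3 = 193/4, q_F = (407 − 1281/4)/3 = 347/12, q_B = (409 − 1281/4)/3 = 355/12.

48.25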